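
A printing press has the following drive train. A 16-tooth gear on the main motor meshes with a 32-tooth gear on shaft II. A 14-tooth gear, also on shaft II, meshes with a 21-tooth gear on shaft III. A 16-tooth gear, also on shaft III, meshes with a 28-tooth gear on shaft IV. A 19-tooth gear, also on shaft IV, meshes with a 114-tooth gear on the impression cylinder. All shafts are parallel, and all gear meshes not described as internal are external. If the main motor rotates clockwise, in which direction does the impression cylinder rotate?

clockwise

the main motor → shaft II: external mesh, 1 reversal → CCW.
shaft II → shaft III: external mesh, 1 reversal → CW.
shaft III → shaft IV: external mesh, 1 reversal → CCW.
shaft IV → the impression cylinder: external mesh, 1 reversal → CW.
4 reversals in total — an even number — so the impression cylinder turns the same way as the main motor.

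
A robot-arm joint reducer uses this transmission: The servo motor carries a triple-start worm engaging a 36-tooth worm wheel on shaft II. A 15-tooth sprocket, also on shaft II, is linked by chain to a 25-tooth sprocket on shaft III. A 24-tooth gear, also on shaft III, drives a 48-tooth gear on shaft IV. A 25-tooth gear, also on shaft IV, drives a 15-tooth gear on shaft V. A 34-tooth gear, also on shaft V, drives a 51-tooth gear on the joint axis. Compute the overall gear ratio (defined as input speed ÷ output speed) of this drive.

36

Each stage contributes driven/driver: worm 36/3 = 12, chain 25/15 = 1.6667, gear mesh 48/24 = 2, gear mesh 15/25 = 0.6, gear mesh 51/34 = 1.5.
Overall: 12 × 1.6667 × 2 × 0.6 × 1.5 = 36.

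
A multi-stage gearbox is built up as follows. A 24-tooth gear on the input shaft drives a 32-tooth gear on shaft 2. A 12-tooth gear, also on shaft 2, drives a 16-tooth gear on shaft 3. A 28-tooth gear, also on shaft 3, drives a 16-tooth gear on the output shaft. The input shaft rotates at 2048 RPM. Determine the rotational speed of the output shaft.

2016 RPM

the input shaft → shaft 2 (gear mesh, 32/24): 2048 ÷ 1.3333 = 1536 RPM
shaft 2 → shaft 3 (gear mesh, 16/12): 1536 ÷ 1.3333 = 1152 RPM
shaft 3 → the output shaft (gear mesh, 16/28): 1152 ÷ 0.57143 = 2016 RPM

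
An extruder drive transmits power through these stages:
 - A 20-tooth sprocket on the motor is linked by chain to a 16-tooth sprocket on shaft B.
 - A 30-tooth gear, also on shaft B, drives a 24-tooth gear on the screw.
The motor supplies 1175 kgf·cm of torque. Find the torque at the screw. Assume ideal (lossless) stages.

Chain: ratio = 16/20 = 0.8; torque at shaft B = 1175 × 0.8 = 940 kgf·cm.
Gear mesh: ratio = 24/30 = 0.8; torque at the screw = 940 × 0.8 = 752 kgf·cm.

752 kgf·cm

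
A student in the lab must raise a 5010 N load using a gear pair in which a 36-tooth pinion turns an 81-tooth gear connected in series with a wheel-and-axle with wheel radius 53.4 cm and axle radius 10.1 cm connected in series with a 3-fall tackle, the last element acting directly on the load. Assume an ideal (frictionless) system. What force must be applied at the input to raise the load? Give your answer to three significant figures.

140 N

Gear pair MA = 81/36 = 2.25.
Wheel-and-axle MA = R/r = 53.4/10.1 = 5.2871.
Block-and-tackle MA = number of supporting rope parts = 3.
Combined ideal MA = 2.25 × 5.2871 × 3 = 35.688.
Effort = load / MA = 5010 / 35.688 = 140.38 N.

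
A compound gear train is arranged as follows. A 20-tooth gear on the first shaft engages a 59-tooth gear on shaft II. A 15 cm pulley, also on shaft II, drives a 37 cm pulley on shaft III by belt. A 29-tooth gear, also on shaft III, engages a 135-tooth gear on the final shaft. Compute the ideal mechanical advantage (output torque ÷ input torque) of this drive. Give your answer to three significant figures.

Each stage contributes driven/driver: gear mesh 59/20 = 2.95, belt 37/15 = 2.4667, gear mesh 135/29 = 4.6552.
Overall: 2.95 × 2.4667 × 4.6552 = 33.874.

33.9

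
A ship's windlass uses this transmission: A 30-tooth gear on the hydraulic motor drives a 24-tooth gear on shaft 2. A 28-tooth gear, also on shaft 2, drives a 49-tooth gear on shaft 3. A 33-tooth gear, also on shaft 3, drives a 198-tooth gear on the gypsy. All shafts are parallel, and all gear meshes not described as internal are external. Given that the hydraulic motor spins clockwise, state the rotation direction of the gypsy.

the hydraulic motor → shaft 2: external mesh, 1 reversal → CCW.
shaft 2 → shaft 3: external mesh, 1 reversal → CW.
shaft 3 → the gypsy: external mesh, 1 reversal → CCW.
3 reversals in total — an odd number — so the gypsy turns opposite to the hydraulic motor.

counterclockwise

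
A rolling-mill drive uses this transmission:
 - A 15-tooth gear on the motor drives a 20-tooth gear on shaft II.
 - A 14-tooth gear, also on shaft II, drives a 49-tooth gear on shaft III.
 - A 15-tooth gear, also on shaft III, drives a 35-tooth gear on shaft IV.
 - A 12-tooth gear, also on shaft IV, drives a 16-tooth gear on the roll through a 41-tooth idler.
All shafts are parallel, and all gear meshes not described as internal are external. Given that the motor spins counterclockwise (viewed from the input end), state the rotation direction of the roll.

the motor → shaft II: external mesh, 1 reversal → CW.
shaft II → shaft III: external mesh, 1 reversal → CCW.
shaft III → shaft IV: external mesh, 1 reversal → CW.
shaft IV → the roll: driver → idler → driven is 2 external meshes, 2 reversals → CW.
5 reversals in total — an odd number — so the roll turns opposite to the motor.

clockwise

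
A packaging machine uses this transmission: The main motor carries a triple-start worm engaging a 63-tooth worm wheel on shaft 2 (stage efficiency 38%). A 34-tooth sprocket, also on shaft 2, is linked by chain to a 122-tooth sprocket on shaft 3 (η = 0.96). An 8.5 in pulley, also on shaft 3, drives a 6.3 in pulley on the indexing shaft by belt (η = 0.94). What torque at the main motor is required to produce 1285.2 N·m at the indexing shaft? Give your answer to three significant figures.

Overall ratio R = 21 × 3.5882 × 0.74118 = 55.85; overall efficiency η = 0.38 × 0.96 × 0.94 = 0.3429.
Input torque = output torque / (R × η) = 1285.2 / (55.85 × 0.3429) = 67.107 N·m.

67.1 N·m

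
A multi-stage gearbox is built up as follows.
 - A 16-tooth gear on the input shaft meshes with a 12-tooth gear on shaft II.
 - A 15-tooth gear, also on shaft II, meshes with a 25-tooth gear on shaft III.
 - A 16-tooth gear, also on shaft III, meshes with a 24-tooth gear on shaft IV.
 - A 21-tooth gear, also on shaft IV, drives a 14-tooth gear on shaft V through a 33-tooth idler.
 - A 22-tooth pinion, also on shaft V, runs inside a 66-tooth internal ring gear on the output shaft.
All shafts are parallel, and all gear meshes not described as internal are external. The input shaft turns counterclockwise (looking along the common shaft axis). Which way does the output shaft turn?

the input shaft → shaft II: external mesh, 1 reversal → CW.
shaft II → shaft III: external mesh, 1 reversal → CCW.
shaft III → shaft IV: external mesh, 1 reversal → CW.
shaft IV → shaft V: driver → idler → driven is 2 external meshes, 2 reversals → CW.
shaft V → the output shaft: internal mesh, same direction → CW.
5 reversals in total — an odd number — so the output shaft turns opposite to the input shaft.

clockwise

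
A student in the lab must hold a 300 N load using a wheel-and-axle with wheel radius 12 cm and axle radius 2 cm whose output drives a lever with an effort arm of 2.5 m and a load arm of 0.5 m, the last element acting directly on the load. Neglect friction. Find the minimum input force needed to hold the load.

10 N

Wheel-and-axle MA = R/r = 12/2 = 6.
Lever MA = effort arm / load arm = 2.5/0.5 = 5.
Combined ideal MA = 6 × 5 = 30.
Effort = load / MA = 300 / 30 = 10 N.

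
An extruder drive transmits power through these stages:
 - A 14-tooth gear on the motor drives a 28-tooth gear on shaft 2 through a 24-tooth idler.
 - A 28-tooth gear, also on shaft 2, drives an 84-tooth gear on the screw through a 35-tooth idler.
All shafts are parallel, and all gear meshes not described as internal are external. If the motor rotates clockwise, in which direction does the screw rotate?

the motor → shaft 2: driver → idler → driven is 2 external meshes, 2 reversals → CW.
shaft 2 → the screw: driver → idler → driven is 2 external meshes, 2 reversals → CW.
4 reversals in total — an even number — so the screw turns the same way as the motor.

clockwise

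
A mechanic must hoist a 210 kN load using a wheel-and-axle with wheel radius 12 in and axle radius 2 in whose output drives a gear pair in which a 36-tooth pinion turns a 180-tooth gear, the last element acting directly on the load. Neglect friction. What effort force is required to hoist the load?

Wheel-and-axle MA = R/r = 12/2 = 6.
Gear pair MA = 180/36 = 5.
Combined ideal MA = 6 × 5 = 30.
Effort = load / MA = 210 / 30 = 7 kN.

7 kN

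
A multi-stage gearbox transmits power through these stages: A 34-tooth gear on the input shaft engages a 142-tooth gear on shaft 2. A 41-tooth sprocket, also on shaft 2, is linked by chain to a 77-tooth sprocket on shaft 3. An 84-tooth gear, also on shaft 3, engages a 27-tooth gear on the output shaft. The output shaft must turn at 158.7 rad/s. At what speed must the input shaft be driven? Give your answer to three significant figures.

400 rad/s

Overall ratio R = 4.1765 × 1.878 × 0.32143 = 2.5212.
Required input speed = output speed × R = 158.7 × 2.5212 = 400.11 rad/s.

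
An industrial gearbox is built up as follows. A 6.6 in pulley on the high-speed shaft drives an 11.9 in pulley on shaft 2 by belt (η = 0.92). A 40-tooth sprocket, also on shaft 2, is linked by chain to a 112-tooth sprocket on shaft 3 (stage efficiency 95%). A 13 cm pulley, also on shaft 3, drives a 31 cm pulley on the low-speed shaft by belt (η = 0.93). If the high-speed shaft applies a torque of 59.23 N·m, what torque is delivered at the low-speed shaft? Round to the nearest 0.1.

belt 11.9/6.6 = 1.803 → τ = 59.23·1.803·0.92 = 98.25 N·m
chain 112/40 = 2.8 → τ = 98.25·2.8·0.95 = 261.35 N·m
belt 31/13 = 2.3846 → τ = 261.35·2.3846·0.93 = 579.58 N·m

579.6 N·m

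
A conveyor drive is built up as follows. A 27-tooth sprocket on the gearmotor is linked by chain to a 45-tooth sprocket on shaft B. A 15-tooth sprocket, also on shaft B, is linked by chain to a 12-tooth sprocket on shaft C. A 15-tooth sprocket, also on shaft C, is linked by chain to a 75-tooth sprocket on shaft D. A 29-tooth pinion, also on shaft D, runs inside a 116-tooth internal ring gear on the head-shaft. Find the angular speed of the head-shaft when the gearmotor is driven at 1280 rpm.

48 rpm

chain 45/27 = 1.6667 → 1280/1.6667 = 768 rpm
chain 12/15 = 0.8 → 768/0.8 = 960 rpm
chain 75/15 = 5 → 960/5 = 192 rpm
internal gear 116/29 = 4 → 192/4 = 48 rpm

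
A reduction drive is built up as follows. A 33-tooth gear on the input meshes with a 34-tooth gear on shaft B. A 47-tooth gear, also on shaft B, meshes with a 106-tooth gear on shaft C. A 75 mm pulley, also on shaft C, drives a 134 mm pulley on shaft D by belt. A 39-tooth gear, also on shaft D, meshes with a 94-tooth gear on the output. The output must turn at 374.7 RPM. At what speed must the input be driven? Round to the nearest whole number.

3749 RPM

Overall ratio R = 1.0303 × 2.2553 × 1.7867 × 2.4103 = 10.006.
Required input speed = output speed × R = 374.7 × 10.006 = 3749.4 RPM.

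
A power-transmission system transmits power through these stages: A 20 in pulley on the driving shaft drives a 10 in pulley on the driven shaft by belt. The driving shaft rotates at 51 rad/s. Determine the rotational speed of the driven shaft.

Belt: ratio = 10/20 = 0.5, so the driven shaft turns at 51 / 0.5 = 102 rad/s.

102 rad/s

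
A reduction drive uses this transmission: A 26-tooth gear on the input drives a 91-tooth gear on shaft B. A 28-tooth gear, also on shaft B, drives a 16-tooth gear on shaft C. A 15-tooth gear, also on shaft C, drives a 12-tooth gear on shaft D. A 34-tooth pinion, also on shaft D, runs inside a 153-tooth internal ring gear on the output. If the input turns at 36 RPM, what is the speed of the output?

5 RPM

the input → shaft B (gear mesh, 91/26): 36 ÷ 3.5 = 10.286 RPM
shaft B → shaft C (gear mesh, 16/28): 10.286 ÷ 0.57143 = 18 RPM
shaft C → shaft D (gear mesh, 12/15): 18 ÷ 0.8 = 22.5 RPM
shaft D → the output (internal gear, 153/34): 22.5 ÷ 4.5 = 5 RPM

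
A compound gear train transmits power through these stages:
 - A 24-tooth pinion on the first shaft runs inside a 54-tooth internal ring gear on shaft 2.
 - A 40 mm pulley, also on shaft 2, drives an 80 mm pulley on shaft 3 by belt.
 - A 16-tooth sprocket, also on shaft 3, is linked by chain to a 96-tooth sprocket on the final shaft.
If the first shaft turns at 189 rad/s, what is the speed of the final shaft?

7 rad/s

Internal gear: ratio = 54/24 = 2.25, so shaft 2 turns at 189 / 2.25 = 84 rad/s.
Belt: ratio = 80/40 = 2, so shaft 3 turns at 84 / 2 = 42 rad/s.
Chain: ratio = 96/16 = 6, so the final shaft turns at 42 / 6 = 7 rad/s.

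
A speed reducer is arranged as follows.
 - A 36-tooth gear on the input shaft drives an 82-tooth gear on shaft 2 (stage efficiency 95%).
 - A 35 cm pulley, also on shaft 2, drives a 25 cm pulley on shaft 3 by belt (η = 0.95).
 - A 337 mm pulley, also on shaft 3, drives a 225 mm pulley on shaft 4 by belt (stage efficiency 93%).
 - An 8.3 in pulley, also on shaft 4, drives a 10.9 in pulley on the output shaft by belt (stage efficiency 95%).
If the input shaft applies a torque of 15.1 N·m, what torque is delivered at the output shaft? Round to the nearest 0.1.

gear mesh 82/36 = 2.2778 → τ = 15.1·2.2778·0.95 = 32.675 N·m
belt 25/35 = 0.71429 → τ = 32.675·0.71429·0.95 = 22.172 N·m
belt 225/337 = 0.66766 → τ = 22.172·0.66766·0.93 = 13.767 N·m
belt 10.9/8.3 = 1.3133 → τ = 13.767·1.3133·0.95 = 17.176 N·m

17.2 N·m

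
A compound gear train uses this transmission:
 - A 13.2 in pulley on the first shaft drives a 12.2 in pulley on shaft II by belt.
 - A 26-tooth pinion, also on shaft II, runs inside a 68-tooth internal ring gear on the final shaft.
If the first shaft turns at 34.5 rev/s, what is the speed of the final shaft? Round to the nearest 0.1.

14.3 rev/s

Belt: ratio = 12.2/13.2 = 0.92424, so shaft II turns at 34.5 / 0.92424 = 37.328 rev/s.
Internal gear: ratio = 68/26 = 2.6154, so the final shaft turns at 37.328 / 2.6154 = 14.272 rev/s.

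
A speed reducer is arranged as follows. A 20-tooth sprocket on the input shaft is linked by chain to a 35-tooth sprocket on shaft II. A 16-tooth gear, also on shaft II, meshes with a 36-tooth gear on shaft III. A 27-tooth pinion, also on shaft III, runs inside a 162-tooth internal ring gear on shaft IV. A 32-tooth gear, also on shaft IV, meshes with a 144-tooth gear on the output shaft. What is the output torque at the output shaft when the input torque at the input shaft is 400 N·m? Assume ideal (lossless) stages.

After the chain (35/20): 400 × 1.75 = 700 N·m
After the gear mesh (36/16): 700 × 2.25 = 1575 N·m
After the internal gear (162/27): 1575 × 6 = 9450 N·m
After the gear mesh (144/32): 9450 × 4.5 = 42525 N·m

42525 N·m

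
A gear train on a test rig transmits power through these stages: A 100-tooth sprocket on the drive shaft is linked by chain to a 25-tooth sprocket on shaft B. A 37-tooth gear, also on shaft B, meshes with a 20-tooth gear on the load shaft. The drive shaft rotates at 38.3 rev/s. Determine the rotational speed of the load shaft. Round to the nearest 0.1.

283.4 rev/s

Chain: ratio = 25/100 = 0.25, so shaft B turns at 38.3 / 0.25 = 153.2 rev/s.
Gear mesh: ratio = 20/37 = 0.54054, so the load shaft turns at 153.2 / 0.54054 = 283.42 rev/s.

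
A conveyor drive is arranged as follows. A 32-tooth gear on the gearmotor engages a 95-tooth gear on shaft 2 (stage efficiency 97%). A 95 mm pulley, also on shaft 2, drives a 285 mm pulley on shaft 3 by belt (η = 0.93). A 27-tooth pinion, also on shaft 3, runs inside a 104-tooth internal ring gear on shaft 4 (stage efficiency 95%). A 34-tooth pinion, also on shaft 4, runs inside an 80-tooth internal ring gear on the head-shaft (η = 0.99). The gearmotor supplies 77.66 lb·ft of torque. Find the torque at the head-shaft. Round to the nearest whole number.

5318 lb·ft

Gear mesh: ratio = 95/32 = 2.9688; torque at shaft 2 = 77.66 × 2.9688 × 0.97 = 223.64 lb·ft.
Belt: ratio = 285/95 = 3; torque at shaft 3 = 223.64 × 3 × 0.93 = 623.95 lb·ft.
Internal gear: ratio = 104/27 = 3.8519; torque at shaft 4 = 623.95 × 3.8519 × 0.95 = 2283.2 lb·ft.
Internal gear: ratio = 80/34 = 2.3529; torque at the head-shaft = 2283.2 × 2.3529 × 0.99 = 5318.5 lb·ft.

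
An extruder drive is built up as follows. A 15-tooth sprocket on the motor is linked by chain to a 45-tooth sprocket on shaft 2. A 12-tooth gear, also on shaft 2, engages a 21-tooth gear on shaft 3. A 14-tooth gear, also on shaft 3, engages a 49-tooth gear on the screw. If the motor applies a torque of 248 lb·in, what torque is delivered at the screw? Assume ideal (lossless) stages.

Chain: ratio = 45/15 = 3; torque at shaft 2 = 248 × 3 = 744 lb·in.
Gear mesh: ratio = 21/12 = 1.75; torque at shaft 3 = 744 × 1.75 = 1302 lb·in.
Gear mesh: ratio = 49/14 = 3.5; torque at the screw = 1302 × 3.5 = 4557 lb·in.

4557 lb·in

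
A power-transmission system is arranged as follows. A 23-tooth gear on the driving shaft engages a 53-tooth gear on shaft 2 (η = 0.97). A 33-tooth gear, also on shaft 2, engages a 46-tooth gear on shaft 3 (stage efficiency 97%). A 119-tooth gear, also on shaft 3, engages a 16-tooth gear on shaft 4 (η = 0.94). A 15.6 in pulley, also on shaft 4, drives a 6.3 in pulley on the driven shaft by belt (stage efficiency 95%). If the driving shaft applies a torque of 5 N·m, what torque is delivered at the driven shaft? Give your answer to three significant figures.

0.733 N·m

After the gear mesh (53/23): 5 × 2.3043 × 0.97 = 11.176 N·m
After the gear mesh (46/33): 11.176 × 1.3939 × 0.97 = 15.111 N·m
After the gear mesh (16/119): 15.111 × 0.13445 × 0.94 = 1.9099 N·m
After the belt (6.3/15.6): 1.9099 × 0.40385 × 0.95 = 0.73273 N·m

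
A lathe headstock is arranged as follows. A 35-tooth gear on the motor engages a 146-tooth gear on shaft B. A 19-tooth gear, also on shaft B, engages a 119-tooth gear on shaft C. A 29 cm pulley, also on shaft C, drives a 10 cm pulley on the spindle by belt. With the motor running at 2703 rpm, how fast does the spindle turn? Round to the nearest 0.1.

the motor → shaft B (gear mesh, 146/35): 2703 ÷ 4.1714 = 647.98 rpm
shaft B → shaft C (gear mesh, 119/19): 647.98 ÷ 6.2632 = 103.46 rpm
shaft C → the spindle (belt, 10/29): 103.46 ÷ 0.34483 = 300.03 rpm

300.0 rpm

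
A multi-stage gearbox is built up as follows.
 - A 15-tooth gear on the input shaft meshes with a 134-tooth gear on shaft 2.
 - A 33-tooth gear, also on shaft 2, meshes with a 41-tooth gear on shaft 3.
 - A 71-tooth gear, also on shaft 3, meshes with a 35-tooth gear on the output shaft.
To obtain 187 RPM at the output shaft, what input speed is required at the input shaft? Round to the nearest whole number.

Overall ratio R = 8.9333 × 1.2424 × 0.49296 = 5.4713.
Required input speed = output speed × R = 187 × 5.4713 = 1023.1 RPM.

1023 RPM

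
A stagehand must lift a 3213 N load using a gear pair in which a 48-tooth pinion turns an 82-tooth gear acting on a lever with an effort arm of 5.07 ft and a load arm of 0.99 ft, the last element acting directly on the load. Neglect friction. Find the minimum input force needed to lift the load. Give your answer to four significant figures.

Gear pair MA = 82/48 = 1.7083.
Lever MA = effort arm / load arm = 5.07/0.99 = 5.1212.
Combined ideal MA = 1.7083 × 5.1212 = 8.7487.
Effort = load / MA = 3213 / 8.7487 = 367.25 N.

367.3 N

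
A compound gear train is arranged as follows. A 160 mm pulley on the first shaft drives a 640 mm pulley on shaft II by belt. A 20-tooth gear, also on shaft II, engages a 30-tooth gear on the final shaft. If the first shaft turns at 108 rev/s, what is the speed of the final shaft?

the first shaft → shaft II (belt, 640/160): 108 ÷ 4 = 27 rev/s
shaft II → the final shaft (gear mesh, 30/20): 27 ÷ 1.5 = 18 rev/s

18 rev/s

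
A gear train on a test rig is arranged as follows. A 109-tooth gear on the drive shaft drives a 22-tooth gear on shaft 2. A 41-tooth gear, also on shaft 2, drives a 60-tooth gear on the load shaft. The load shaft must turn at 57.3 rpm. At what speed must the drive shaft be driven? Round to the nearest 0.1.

Overall ratio R = 0.20183 × 1.4634 = 0.29537.
Required input speed = output speed × R = 57.3 × 0.29537 = 16.925 rpm.

16.9 rpm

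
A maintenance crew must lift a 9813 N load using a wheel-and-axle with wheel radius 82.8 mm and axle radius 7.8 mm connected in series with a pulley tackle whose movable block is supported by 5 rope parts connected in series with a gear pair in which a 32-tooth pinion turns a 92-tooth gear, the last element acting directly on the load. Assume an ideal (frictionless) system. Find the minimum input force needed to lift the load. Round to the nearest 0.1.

64.3 N

Wheel-and-axle MA = R/r = 82.8/7.8 = 10.615.
Block-and-tackle MA = number of supporting rope parts = 5.
Gear pair MA = 92/32 = 2.875.
Combined ideal MA = 10.615 × 5 × 2.875 = 152.6.
Effort = load / MA = 9813 / 152.6 = 64.307 N.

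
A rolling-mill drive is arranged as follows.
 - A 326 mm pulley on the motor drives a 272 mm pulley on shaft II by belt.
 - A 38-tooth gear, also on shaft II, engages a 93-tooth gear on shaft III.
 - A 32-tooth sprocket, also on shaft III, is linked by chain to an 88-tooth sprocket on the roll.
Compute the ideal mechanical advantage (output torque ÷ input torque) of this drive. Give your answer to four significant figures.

Each stage contributes driven/driver: belt 272/326 = 0.83436, gear mesh 93/38 = 2.4474, chain 88/32 = 2.75.
Overall: 0.83436 × 2.4474 × 2.75 = 5.6154.

5.615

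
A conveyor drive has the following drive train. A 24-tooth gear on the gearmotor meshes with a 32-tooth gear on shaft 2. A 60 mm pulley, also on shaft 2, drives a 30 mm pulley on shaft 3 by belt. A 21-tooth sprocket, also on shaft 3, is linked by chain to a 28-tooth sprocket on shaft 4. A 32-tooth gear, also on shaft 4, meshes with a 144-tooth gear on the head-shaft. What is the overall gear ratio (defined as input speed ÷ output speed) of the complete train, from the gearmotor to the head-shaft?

Each stage contributes driven/driver: gear mesh 32/24 = 1.3333, belt 30/60 = 0.5, chain 28/21 = 1.3333, gear mesh 144/32 = 4.5.
Overall: 1.3333 × 0.5 × 1.3333 × 4.5 = 4.

4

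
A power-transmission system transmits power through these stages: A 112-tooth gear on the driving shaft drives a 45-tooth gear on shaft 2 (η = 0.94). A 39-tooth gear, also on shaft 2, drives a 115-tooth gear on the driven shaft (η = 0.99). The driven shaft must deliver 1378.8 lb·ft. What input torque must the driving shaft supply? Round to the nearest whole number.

1251 lb·ft

Overall ratio R = 0.40179 × 2.9487 = 1.1848; overall efficiency η = 0.94 × 0.99 = 0.9306.
Input torque = output torque / (R × η) = 1378.8 / (1.1848 × 0.9306) = 1250.6 lb·ft.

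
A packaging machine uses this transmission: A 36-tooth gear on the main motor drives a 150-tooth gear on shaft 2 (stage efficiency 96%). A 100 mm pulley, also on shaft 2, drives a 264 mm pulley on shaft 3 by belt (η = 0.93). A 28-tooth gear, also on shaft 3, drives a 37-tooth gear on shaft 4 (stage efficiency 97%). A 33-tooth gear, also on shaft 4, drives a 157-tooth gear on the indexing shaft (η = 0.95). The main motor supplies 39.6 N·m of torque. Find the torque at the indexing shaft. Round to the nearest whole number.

Gear mesh: ratio = 150/36 = 4.1667; torque at shaft 2 = 39.6 × 4.1667 × 0.96 = 158.4 N·m.
Belt: ratio = 264/100 = 2.64; torque at shaft 3 = 158.4 × 2.64 × 0.93 = 388.9 N·m.
Gear mesh: ratio = 37/28 = 1.3214; torque at shaft 4 = 388.9 × 1.3214 × 0.97 = 498.49 N·m.
Gear mesh: ratio = 157/33 = 4.7576; torque at the indexing shaft = 498.49 × 4.7576 × 0.95 = 2253 N·m.

2253 N·m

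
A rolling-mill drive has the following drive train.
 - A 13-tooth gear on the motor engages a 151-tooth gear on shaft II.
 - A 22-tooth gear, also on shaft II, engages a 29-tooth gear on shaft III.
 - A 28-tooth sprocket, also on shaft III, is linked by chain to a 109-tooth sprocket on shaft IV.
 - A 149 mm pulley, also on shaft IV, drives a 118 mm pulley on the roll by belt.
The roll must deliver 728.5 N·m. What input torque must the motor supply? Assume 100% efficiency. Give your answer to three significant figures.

Overall ratio R = 11.615 × 1.3182 × 3.8929 × 0.79195 = 47.203.
Input torque = output torque / R = 728.5 / 47.203 = 15.433 N·m.

15.4 N·m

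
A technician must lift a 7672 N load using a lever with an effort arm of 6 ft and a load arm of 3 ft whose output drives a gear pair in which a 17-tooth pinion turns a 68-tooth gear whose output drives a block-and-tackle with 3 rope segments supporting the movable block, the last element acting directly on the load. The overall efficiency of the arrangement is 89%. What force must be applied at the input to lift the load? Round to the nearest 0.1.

Lever MA = effort arm / load arm = 6/3 = 2.
Gear pair MA = 68/17 = 4.
Block-and-tackle MA = number of supporting rope parts = 3.
Combined ideal MA = 2 × 4 × 3 = 24.
Actual MA = 24 × 0.89 = 21.36.
Effort = load / actual MA = 7672 / 21.36 = 359.18 N.

359.2 N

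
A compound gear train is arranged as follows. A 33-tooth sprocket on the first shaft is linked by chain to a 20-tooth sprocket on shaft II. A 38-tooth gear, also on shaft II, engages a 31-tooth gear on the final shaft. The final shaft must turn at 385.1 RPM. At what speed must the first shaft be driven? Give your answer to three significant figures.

Overall ratio R = 0.60606 × 0.81579 = 0.49442.
Required input speed = output speed × R = 385.1 × 0.49442 = 190.4 RPM.

190 RPM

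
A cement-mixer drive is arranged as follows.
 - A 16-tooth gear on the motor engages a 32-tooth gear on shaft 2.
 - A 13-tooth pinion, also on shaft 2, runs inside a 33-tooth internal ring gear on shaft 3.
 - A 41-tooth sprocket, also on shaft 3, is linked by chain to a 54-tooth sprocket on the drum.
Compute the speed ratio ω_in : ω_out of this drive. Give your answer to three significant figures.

6.69

Each stage contributes driven/driver: gear mesh 32/16 = 2, internal gear 33/13 = 2.5385, chain 54/41 = 1.3171.
Overall: 2 × 2.5385 × 1.3171 = 6.6867.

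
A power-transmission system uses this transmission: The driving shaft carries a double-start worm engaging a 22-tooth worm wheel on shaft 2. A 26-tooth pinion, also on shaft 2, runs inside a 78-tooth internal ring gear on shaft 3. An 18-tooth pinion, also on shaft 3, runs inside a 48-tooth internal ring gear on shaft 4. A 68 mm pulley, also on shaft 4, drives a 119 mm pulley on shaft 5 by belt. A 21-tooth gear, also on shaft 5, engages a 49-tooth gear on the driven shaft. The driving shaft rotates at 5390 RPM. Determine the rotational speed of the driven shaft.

Worm: ratio = 22/2 = 11, so shaft 2 turns at 5390 / 11 = 490 RPM.
Internal gear: ratio = 78/26 = 3, so shaft 3 turns at 490 / 3 = 163.33 RPM.
Internal gear: ratio = 48/18 = 2.6667, so shaft 4 turns at 163.33 / 2.6667 = 61.25 RPM.
Belt: ratio = 119/68 = 1.75, so shaft 5 turns at 61.25 / 1.75 = 35 RPM.
Gear mesh: ratio = 49/21 = 2.3333, so the driven shaft turns at 35 / 2.3333 = 15 RPM.

15 RPM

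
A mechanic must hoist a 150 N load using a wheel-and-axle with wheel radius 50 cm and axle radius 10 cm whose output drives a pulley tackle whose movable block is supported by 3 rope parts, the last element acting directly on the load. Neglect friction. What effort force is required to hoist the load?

10 N

Wheel-and-axle MA = R/r = 50/10 = 5.
Block-and-tackle MA = number of supporting rope parts = 3.
Combined ideal MA = 5 × 3 = 15.
Effort = load / MA = 150 / 15 = 10 N.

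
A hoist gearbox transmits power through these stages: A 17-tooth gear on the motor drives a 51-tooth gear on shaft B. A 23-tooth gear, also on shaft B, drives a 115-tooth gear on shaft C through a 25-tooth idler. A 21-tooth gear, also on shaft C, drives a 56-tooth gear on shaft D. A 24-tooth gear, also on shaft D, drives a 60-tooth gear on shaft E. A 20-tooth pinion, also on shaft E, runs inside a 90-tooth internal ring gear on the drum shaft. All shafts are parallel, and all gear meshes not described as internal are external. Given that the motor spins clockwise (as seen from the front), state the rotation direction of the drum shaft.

the motor → shaft B: external mesh, 1 reversal → CCW.
shaft B → shaft C: driver → idler → driven is 2 external meshes, 2 reversals → CCW.
shaft C → shaft D: external mesh, 1 reversal → CW.
shaft D → shaft E: external mesh, 1 reversal → CCW.
shaft E → the drum shaft: internal mesh, same direction → CCW.
5 reversals in total — an odd number — so the drum shaft turns opposite to the motor.

anticlockwise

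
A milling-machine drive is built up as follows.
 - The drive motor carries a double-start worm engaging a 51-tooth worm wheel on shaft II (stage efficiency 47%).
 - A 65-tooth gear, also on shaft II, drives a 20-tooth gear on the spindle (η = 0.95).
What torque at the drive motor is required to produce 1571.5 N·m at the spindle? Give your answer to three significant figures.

449 N·m

Overall ratio R = 25.5 × 0.30769 = 7.8462; overall efficiency η = 0.47 × 0.95 = 0.4465.
Input torque = output torque / (R × η) = 1571.5 / (7.8462 × 0.4465) = 448.58 N·m.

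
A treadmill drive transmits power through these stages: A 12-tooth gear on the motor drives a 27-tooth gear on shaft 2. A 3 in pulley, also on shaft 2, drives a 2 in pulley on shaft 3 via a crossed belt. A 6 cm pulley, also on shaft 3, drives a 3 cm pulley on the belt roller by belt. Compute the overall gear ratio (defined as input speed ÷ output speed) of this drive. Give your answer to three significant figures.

Each stage contributes driven/driver: gear mesh 27/12 = 2.25, belt 2/3 = 0.66667, belt 3/6 = 0.5.
Overall: 2.25 × 0.66667 × 0.5 = 0.75.

0.750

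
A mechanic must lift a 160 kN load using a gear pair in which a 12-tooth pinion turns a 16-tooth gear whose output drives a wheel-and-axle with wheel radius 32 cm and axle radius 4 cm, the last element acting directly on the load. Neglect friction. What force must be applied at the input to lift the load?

15 kN

Gear pair MA = 16/12 = 1.3333.
Wheel-and-axle MA = R/r = 32/4 = 8.
Combined ideal MA = 1.3333 × 8 = 10.667.
Effort = load / MA = 160 / 10.667 = 15 kN.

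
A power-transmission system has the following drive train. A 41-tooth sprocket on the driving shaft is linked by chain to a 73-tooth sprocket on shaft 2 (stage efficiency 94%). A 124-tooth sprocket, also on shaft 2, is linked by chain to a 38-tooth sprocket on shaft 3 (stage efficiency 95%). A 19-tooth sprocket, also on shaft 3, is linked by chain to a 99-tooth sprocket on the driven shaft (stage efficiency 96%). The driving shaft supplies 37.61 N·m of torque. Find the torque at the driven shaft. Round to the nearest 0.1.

chain 73/41 = 1.7805 → τ = 37.61·1.7805·0.94 = 62.946 N·m
chain 38/124 = 0.30645 → τ = 62.946·0.30645·0.95 = 18.325 N·m
chain 99/19 = 5.2105 → τ = 18.325·5.2105·0.96 = 91.666 N·m

91.7 N·m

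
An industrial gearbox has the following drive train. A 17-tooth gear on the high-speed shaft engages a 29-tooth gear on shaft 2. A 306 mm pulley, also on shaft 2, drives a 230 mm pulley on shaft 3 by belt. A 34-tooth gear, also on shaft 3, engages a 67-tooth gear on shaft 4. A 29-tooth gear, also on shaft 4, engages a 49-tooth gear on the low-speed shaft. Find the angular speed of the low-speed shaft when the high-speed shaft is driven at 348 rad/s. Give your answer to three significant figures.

the high-speed shaft → shaft 2 (gear mesh, 29/17): 348 ÷ 1.7059 = 204 rad/s
shaft 2 → shaft 3 (belt, 230/306): 204 ÷ 0.75163 = 271.41 rad/s
shaft 3 → shaft 4 (gear mesh, 67/34): 271.41 ÷ 1.9706 = 137.73 rad/s
shaft 4 → the low-speed shaft (gear mesh, 49/29): 137.73 ÷ 1.6897 = 81.514 rad/s

81.5 rad/s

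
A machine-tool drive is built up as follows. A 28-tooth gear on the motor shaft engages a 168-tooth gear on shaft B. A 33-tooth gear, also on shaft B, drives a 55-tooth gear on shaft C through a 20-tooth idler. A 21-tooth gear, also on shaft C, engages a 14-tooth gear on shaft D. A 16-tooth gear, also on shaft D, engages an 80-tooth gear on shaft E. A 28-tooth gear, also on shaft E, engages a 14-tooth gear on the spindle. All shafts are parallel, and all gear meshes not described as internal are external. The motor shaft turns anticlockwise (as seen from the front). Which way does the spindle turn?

anticlockwise

the motor shaft → shaft B: external mesh, 1 reversal → CW.
shaft B → shaft C: driver → idler → driven is 2 external meshes, 2 reversals → CW.
shaft C → shaft D: external mesh, 1 reversal → CCW.
shaft D → shaft E: external mesh, 1 reversal → CW.
shaft E → the spindle: external mesh, 1 reversal → CCW.
6 reversals in total — an even number — so the spindle turns the same way as the motor shaft.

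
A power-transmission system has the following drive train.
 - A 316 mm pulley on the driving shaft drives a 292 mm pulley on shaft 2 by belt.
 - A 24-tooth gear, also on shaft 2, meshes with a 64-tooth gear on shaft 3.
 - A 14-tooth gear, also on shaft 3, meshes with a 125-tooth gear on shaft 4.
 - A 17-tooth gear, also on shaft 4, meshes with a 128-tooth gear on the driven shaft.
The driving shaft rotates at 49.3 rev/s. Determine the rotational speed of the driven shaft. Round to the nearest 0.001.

belt 292/316 = 0.92405 → 49.3/0.92405 = 53.352 rev/s
gear mesh 64/24 = 2.6667 → 53.352/2.6667 = 20.007 rev/s
gear mesh 125/14 = 8.9286 → 20.007/8.9286 = 2.2408 rev/s
gear mesh 128/17 = 7.5294 → 2.2408/7.5294 = 0.2976 rev/s

0.298 rev/s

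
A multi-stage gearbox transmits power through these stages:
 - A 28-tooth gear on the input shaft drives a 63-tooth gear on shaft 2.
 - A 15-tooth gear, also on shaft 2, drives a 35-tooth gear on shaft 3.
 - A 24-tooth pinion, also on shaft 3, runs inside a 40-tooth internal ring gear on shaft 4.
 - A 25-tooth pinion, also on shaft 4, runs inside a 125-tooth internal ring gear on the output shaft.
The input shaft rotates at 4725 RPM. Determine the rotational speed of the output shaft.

108 RPM

the input shaft → shaft 2 (gear mesh, 63/28): 4725 ÷ 2.25 = 2100 RPM
shaft 2 → shaft 3 (gear mesh, 35/15): 2100 ÷ 2.3333 = 900 RPM
shaft 3 → shaft 4 (internal gear, 40/24): 900 ÷ 1.6667 = 540 RPM
shaft 4 → the output shaft (internal gear, 125/25): 540 ÷ 5 = 108 RPM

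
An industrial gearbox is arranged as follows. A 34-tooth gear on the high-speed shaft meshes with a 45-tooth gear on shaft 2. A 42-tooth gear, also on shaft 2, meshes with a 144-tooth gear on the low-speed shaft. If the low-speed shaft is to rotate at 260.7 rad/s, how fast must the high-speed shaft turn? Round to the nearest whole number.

Overall ratio R = 1.3235 × 3.4286 = 4.5378.
Required input speed = output speed × R = 260.7 × 4.5378 = 1183 rad/s.

1183 rad/s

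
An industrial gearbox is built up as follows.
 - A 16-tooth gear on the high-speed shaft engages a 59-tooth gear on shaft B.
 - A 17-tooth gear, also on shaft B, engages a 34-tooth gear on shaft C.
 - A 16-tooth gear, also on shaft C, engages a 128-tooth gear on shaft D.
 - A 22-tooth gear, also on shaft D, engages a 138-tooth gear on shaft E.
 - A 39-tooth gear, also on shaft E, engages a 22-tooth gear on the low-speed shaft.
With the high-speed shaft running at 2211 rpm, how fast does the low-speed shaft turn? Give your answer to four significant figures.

10.59 rpm

gear mesh 59/16 = 3.6875 → 2211/3.6875 = 599.59 rpm
gear mesh 34/17 = 2 → 599.59/2 = 299.8 rpm
gear mesh 128/16 = 8 → 299.8/8 = 37.475 rpm
gear mesh 138/22 = 6.2727 → 37.475/6.2727 = 5.9742 rpm
gear mesh 22/39 = 0.5641 → 5.9742/0.5641 = 10.591 rpm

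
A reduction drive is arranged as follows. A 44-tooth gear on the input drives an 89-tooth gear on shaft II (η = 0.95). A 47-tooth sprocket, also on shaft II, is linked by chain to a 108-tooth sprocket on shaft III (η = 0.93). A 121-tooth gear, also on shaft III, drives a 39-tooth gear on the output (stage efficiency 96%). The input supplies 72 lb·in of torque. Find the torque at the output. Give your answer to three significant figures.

91.5 lb·in

Gear mesh: ratio = 89/44 = 2.0227; torque at shaft II = 72 × 2.0227 × 0.95 = 138.35 lb·in.
Chain: ratio = 108/47 = 2.2979; torque at shaft III = 138.35 × 2.2979 × 0.93 = 295.67 lb·in.
Gear mesh: ratio = 39/121 = 0.32231; torque at the output = 295.67 × 0.32231 × 0.96 = 91.486 lb·in.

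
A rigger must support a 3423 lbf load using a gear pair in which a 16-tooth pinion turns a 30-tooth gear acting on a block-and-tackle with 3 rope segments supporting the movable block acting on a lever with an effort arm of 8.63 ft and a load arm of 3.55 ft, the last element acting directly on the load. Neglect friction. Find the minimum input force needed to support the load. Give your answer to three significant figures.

250 lbf

Gear pair MA = 30/16 = 1.875.
Block-and-tackle MA = number of supporting rope parts = 3.
Lever MA = effort arm / load arm = 8.63/3.55 = 2.431.
Combined ideal MA = 1.875 × 3 × 2.431 = 13.674.
Effort = load / MA = 3423 / 13.674 = 250.32 lbf.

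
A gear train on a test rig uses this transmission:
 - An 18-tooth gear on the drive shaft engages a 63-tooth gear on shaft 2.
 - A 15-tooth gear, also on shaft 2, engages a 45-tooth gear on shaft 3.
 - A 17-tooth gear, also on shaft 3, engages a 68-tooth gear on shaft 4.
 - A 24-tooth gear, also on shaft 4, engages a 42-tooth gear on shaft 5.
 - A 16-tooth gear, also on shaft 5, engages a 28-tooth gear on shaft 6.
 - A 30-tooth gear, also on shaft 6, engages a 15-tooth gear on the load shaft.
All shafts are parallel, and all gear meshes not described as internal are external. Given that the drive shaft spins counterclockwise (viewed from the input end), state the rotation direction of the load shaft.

counterclockwise

the drive shaft → shaft 2: external mesh, 1 reversal → CW.
shaft 2 → shaft 3: external mesh, 1 reversal → CCW.
shaft 3 → shaft 4: external mesh, 1 reversal → CW.
shaft 4 → shaft 5: external mesh, 1 reversal → CCW.
shaft 5 → shaft 6: external mesh, 1 reversal → CW.
shaft 6 → the load shaft: external mesh, 1 reversal → CCW.
6 reversals in total — an even number — so the load shaft turns the same way as the drive shaft.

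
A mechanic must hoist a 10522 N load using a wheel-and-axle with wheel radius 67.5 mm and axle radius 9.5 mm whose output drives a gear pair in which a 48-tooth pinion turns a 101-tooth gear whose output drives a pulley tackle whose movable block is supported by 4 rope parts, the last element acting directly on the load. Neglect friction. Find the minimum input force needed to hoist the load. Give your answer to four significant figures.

175.9 N

Wheel-and-axle MA = R/r = 67.5/9.5 = 7.1053.
Gear pair MA = 101/48 = 2.1042.
Block-and-tackle MA = number of supporting rope parts = 4.
Combined ideal MA = 7.1053 × 2.1042 × 4 = 59.803.
Effort = load / MA = 10522 / 59.803 = 175.95 N.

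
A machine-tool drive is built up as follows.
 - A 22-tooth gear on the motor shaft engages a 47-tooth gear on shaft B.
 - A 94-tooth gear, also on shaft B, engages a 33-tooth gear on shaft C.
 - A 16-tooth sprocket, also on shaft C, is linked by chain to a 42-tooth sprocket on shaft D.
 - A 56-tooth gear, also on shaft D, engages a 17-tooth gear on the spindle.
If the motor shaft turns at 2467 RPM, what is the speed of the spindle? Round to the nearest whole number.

gear mesh 47/22 = 2.1364 → 2467/2.1364 = 1154.8 RPM
gear mesh 33/94 = 0.35106 → 1154.8/0.35106 = 3289.3 RPM
chain 42/16 = 2.625 → 3289.3/2.625 = 1253.1 RPM
gear mesh 17/56 = 0.30357 → 1253.1/0.30357 = 4127.8 RPM

4128 RPM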